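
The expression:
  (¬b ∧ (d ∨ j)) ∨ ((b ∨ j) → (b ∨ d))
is always true.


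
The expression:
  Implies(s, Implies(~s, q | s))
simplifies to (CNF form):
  True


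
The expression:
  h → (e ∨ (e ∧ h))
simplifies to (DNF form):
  e ∨ ¬h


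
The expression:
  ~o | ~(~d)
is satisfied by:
  {d: True, o: False}
  {o: False, d: False}
  {o: True, d: True}


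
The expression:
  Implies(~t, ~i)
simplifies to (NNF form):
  t | ~i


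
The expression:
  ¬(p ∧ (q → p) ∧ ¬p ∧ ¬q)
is always true.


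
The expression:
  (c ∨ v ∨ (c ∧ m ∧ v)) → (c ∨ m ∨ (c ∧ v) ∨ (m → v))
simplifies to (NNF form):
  True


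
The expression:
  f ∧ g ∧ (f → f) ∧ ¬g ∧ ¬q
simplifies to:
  False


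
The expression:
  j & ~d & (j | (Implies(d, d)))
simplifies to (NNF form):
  j & ~d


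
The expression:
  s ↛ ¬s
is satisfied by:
  {s: True}


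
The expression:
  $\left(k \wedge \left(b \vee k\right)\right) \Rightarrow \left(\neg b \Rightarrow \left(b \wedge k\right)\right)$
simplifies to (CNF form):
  $b \vee \neg k$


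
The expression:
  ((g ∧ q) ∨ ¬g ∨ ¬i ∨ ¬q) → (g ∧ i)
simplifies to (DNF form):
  g ∧ i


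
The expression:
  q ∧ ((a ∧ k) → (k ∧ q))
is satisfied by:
  {q: True}


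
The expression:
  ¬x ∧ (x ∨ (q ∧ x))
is never true.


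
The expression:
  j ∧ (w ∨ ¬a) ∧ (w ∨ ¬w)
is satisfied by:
  {w: True, j: True, a: False}
  {j: True, a: False, w: False}
  {a: True, w: True, j: True}


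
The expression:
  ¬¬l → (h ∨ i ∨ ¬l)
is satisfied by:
  {i: True, h: True, l: False}
  {i: True, l: False, h: False}
  {h: True, l: False, i: False}
  {h: False, l: False, i: False}
  {i: True, h: True, l: True}
  {i: True, l: True, h: False}
  {h: True, l: True, i: False}


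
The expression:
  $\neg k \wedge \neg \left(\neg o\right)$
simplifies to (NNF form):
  $o \wedge \neg k$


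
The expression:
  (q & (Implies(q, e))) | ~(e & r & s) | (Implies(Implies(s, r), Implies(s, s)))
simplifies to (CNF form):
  True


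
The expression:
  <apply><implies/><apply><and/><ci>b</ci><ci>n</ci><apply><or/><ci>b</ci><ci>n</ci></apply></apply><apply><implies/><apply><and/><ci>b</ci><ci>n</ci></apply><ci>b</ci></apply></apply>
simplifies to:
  <true/>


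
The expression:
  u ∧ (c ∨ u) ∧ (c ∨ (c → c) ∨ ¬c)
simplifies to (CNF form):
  u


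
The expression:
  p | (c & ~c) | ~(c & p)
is always true.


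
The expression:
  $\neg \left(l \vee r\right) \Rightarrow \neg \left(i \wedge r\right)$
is always true.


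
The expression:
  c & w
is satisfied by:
  {c: True, w: True}


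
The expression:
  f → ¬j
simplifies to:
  ¬f ∨ ¬j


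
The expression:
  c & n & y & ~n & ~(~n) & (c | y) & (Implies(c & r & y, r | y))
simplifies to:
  False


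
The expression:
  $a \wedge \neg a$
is never true.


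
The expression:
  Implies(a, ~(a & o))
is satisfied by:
  {o: False, a: False}
  {a: True, o: False}
  {o: True, a: False}


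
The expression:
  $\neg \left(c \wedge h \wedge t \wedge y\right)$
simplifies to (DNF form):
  $\neg c \vee \neg h \vee \neg t \vee \neg y$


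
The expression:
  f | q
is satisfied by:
  {q: True, f: True}
  {q: True, f: False}
  {f: True, q: False}


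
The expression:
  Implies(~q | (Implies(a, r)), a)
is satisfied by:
  {a: True}


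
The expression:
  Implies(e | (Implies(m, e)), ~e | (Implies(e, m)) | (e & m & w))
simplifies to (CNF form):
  m | ~e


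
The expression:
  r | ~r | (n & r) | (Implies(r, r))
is always true.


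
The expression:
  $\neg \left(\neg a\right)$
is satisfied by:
  {a: True}


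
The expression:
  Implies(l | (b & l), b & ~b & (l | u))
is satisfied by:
  {l: False}


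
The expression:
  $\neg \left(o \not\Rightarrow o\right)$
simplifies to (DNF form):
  $\text{True}$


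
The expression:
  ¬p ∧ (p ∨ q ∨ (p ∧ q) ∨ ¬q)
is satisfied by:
  {p: False}


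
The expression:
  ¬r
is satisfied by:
  {r: False}


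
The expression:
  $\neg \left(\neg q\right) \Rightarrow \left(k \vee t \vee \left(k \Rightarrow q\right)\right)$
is always true.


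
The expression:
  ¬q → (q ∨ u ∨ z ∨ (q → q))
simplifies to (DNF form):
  True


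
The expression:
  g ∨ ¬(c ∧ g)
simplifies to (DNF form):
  True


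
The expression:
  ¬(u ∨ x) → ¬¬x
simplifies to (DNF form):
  u ∨ x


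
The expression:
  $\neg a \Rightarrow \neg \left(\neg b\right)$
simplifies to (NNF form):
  $a \vee b$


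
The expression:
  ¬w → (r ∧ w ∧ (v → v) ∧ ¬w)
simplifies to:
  w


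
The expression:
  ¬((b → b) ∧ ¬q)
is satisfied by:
  {q: True}


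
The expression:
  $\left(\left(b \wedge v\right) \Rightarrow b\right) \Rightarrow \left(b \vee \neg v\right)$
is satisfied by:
  {b: True, v: False}
  {v: False, b: False}
  {v: True, b: True}


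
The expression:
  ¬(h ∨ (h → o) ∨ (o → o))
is never true.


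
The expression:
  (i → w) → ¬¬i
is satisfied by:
  {i: True}


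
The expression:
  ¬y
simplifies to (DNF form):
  ¬y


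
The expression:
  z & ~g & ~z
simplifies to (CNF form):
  False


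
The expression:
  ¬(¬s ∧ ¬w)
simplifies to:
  s ∨ w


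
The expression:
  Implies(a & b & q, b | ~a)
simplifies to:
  True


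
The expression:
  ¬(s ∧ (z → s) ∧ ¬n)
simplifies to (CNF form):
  n ∨ ¬s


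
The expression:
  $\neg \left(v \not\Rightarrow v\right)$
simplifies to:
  $\text{True}$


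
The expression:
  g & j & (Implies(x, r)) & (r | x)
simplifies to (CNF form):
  g & j & r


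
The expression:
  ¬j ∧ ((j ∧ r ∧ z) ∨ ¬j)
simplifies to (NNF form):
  ¬j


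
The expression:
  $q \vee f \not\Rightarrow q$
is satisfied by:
  {q: True, f: True}
  {q: True, f: False}
  {f: True, q: False}


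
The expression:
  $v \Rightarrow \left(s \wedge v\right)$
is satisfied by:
  {s: True, v: False}
  {v: False, s: False}
  {v: True, s: True}


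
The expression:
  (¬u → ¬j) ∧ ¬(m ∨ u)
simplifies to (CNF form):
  ¬j ∧ ¬m ∧ ¬u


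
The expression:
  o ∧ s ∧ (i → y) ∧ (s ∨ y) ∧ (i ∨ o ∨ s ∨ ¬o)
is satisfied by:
  {o: True, y: True, s: True, i: False}
  {o: True, s: True, i: False, y: False}
  {o: True, y: True, i: True, s: True}


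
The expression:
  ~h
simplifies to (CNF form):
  ~h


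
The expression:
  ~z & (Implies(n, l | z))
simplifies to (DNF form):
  (l & ~z) | (~n & ~z)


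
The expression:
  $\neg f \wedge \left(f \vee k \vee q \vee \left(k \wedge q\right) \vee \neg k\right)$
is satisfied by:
  {f: False}


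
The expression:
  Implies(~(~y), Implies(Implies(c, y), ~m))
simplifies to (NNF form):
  ~m | ~y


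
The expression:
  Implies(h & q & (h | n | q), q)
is always true.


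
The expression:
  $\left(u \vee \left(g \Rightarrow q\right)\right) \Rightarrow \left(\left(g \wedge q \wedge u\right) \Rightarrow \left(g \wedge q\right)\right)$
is always true.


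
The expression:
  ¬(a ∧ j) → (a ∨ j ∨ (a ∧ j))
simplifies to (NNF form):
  a ∨ j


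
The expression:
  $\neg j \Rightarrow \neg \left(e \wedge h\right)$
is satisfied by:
  {j: True, e: False, h: False}
  {j: False, e: False, h: False}
  {h: True, j: True, e: False}
  {h: True, j: False, e: False}
  {e: True, j: True, h: False}
  {e: True, j: False, h: False}
  {e: True, h: True, j: True}


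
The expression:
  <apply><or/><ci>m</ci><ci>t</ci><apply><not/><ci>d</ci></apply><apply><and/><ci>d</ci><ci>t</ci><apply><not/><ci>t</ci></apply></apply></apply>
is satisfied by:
  {t: True, m: True, d: False}
  {t: True, m: False, d: False}
  {m: True, t: False, d: False}
  {t: False, m: False, d: False}
  {d: True, t: True, m: True}
  {d: True, t: True, m: False}
  {d: True, m: True, t: False}


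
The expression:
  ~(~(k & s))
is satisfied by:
  {s: True, k: True}


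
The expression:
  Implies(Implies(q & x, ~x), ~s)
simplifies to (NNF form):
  ~s | (q & x)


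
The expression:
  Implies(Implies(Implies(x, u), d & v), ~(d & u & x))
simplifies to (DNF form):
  ~d | ~u | ~v | ~x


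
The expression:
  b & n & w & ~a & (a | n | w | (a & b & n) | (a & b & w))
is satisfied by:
  {w: True, b: True, n: True, a: False}


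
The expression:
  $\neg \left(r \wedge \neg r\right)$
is always true.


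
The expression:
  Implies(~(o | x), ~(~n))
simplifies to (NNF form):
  n | o | x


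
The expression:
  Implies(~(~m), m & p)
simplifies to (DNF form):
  p | ~m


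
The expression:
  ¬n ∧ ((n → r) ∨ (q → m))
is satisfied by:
  {n: False}


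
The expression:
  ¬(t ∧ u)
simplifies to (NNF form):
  ¬t ∨ ¬u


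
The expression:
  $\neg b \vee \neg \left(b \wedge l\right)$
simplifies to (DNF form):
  $\neg b \vee \neg l$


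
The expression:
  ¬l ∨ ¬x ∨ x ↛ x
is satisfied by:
  {l: False, x: False}
  {x: True, l: False}
  {l: True, x: False}


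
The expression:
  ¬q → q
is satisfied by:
  {q: True}


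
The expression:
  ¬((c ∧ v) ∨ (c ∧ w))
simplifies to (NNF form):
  (¬v ∧ ¬w) ∨ ¬c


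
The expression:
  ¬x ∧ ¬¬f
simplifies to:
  f ∧ ¬x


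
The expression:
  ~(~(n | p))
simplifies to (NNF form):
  n | p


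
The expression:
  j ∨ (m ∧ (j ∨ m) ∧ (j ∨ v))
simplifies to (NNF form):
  j ∨ (m ∧ v)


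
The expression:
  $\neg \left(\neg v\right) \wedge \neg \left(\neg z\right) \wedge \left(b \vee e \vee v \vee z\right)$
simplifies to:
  $v \wedge z$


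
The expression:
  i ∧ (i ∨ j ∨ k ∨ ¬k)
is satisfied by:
  {i: True}


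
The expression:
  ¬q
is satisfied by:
  {q: False}


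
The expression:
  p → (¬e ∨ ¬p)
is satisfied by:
  {p: False, e: False}
  {e: True, p: False}
  {p: True, e: False}


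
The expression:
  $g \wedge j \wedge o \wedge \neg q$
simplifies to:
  $g \wedge j \wedge o \wedge \neg q$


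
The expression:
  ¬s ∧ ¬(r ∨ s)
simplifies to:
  ¬r ∧ ¬s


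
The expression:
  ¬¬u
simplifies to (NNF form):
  u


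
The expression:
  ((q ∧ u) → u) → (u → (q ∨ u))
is always true.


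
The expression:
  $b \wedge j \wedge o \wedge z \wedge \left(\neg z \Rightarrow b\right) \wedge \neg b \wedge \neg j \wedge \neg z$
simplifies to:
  $\text{False}$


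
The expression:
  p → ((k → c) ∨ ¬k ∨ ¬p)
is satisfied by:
  {c: True, p: False, k: False}
  {p: False, k: False, c: False}
  {c: True, k: True, p: False}
  {k: True, p: False, c: False}
  {c: True, p: True, k: False}
  {p: True, c: False, k: False}
  {c: True, k: True, p: True}


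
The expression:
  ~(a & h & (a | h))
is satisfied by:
  {h: False, a: False}
  {a: True, h: False}
  {h: True, a: False}


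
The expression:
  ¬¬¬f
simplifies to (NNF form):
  ¬f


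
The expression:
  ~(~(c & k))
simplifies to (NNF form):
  c & k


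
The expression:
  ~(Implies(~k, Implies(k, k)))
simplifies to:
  False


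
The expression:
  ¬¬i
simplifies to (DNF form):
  i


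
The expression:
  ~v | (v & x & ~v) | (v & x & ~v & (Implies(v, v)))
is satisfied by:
  {v: False}


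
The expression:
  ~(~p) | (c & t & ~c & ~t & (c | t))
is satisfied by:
  {p: True}


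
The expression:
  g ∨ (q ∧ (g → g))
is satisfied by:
  {q: True, g: True}
  {q: True, g: False}
  {g: True, q: False}


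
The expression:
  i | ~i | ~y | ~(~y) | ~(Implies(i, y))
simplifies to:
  True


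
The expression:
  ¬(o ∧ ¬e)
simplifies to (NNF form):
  e ∨ ¬o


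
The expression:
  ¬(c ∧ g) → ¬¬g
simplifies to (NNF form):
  g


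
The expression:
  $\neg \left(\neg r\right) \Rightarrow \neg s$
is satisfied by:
  {s: False, r: False}
  {r: True, s: False}
  {s: True, r: False}


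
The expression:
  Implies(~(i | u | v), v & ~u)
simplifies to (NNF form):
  i | u | v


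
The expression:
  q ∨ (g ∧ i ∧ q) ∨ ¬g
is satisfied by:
  {q: True, g: False}
  {g: False, q: False}
  {g: True, q: True}


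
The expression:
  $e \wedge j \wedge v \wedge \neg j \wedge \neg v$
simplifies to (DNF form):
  $\text{False}$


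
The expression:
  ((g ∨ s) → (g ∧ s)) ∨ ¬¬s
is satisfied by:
  {s: True, g: False}
  {g: False, s: False}
  {g: True, s: True}


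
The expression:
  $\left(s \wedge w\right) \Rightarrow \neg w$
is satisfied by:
  {s: False, w: False}
  {w: True, s: False}
  {s: True, w: False}


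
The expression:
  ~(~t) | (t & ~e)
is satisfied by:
  {t: True}


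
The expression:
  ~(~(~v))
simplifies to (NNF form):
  ~v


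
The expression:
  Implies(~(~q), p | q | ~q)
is always true.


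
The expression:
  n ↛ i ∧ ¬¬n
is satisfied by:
  {n: True, i: False}


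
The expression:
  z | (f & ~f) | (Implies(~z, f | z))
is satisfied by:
  {z: True, f: True}
  {z: True, f: False}
  {f: True, z: False}


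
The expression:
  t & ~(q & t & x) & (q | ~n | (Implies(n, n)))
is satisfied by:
  {t: True, q: False, x: False}
  {t: True, x: True, q: False}
  {t: True, q: True, x: False}


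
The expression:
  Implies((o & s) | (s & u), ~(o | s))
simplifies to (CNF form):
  (~o | ~s) & (~s | ~u)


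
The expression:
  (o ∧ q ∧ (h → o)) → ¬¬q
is always true.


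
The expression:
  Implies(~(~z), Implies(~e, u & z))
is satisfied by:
  {e: True, u: True, z: False}
  {e: True, u: False, z: False}
  {u: True, e: False, z: False}
  {e: False, u: False, z: False}
  {z: True, e: True, u: True}
  {z: True, e: True, u: False}
  {z: True, u: True, e: False}


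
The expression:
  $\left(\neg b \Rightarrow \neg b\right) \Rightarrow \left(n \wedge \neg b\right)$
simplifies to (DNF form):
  $n \wedge \neg b$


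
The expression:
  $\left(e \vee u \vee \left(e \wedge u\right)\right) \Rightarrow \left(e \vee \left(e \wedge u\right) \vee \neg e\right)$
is always true.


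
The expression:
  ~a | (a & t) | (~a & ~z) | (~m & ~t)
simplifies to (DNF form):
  t | ~a | ~m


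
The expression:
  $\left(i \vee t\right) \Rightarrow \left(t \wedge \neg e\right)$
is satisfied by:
  {e: False, t: False, i: False}
  {t: True, e: False, i: False}
  {i: True, t: True, e: False}
  {e: True, t: False, i: False}


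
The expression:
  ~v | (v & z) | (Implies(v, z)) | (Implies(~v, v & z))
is always true.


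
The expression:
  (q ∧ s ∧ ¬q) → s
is always true.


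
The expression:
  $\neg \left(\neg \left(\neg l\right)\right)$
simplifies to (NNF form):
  $\neg l$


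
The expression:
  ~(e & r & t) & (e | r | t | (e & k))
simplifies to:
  (e & ~r) | (r & ~t) | (t & ~e)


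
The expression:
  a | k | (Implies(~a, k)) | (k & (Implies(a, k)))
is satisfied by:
  {a: True, k: True}
  {a: True, k: False}
  {k: True, a: False}


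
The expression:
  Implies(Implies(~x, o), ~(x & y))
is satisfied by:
  {y: False, x: False}
  {x: True, y: False}
  {y: True, x: False}


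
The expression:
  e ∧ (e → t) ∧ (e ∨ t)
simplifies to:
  e ∧ t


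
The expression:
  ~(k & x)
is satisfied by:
  {k: False, x: False}
  {x: True, k: False}
  {k: True, x: False}


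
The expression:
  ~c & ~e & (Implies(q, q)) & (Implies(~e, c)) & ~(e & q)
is never true.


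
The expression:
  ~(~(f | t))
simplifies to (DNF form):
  f | t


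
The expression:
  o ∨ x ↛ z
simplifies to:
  o ∨ (x ∧ ¬z)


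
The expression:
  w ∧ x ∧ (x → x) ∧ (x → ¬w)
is never true.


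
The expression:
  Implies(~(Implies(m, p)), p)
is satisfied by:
  {p: True, m: False}
  {m: False, p: False}
  {m: True, p: True}


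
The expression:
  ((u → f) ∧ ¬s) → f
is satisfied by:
  {u: True, s: True, f: True}
  {u: True, s: True, f: False}
  {u: True, f: True, s: False}
  {u: True, f: False, s: False}
  {s: True, f: True, u: False}
  {s: True, f: False, u: False}
  {f: True, s: False, u: False}


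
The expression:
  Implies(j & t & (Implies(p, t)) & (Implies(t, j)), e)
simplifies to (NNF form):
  e | ~j | ~t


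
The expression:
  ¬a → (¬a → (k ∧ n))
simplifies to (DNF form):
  a ∨ (k ∧ n)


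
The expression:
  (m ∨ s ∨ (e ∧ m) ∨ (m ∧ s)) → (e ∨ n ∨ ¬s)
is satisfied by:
  {n: True, e: True, s: False}
  {n: True, s: False, e: False}
  {e: True, s: False, n: False}
  {e: False, s: False, n: False}
  {n: True, e: True, s: True}
  {n: True, s: True, e: False}
  {e: True, s: True, n: False}


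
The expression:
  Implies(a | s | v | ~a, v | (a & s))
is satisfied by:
  {v: True, s: True, a: True}
  {v: True, s: True, a: False}
  {v: True, a: True, s: False}
  {v: True, a: False, s: False}
  {s: True, a: True, v: False}


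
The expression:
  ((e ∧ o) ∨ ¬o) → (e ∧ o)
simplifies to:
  o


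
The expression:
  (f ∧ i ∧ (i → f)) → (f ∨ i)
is always true.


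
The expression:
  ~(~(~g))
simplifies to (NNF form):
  ~g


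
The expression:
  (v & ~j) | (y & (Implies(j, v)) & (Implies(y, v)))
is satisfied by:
  {y: True, v: True, j: False}
  {v: True, j: False, y: False}
  {j: True, y: True, v: True}


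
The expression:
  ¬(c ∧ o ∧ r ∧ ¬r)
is always true.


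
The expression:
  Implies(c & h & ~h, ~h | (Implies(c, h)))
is always true.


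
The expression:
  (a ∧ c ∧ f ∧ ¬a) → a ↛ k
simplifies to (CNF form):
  True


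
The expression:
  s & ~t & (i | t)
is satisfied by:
  {i: True, s: True, t: False}


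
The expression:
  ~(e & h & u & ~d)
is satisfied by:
  {d: True, h: False, e: False, u: False}
  {d: False, h: False, e: False, u: False}
  {d: True, u: True, h: False, e: False}
  {u: True, d: False, h: False, e: False}
  {d: True, e: True, u: False, h: False}
  {e: True, u: False, h: False, d: False}
  {d: True, u: True, e: True, h: False}
  {u: True, e: True, d: False, h: False}
  {d: True, h: True, u: False, e: False}
  {h: True, u: False, e: False, d: False}
  {d: True, u: True, h: True, e: False}
  {u: True, h: True, d: False, e: False}
  {d: True, e: True, h: True, u: False}
  {e: True, h: True, u: False, d: False}
  {d: True, u: True, e: True, h: True}


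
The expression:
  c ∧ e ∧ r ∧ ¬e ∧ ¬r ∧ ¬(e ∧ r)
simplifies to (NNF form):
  False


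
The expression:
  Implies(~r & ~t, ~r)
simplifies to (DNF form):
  True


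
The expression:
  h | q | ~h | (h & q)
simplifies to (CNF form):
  True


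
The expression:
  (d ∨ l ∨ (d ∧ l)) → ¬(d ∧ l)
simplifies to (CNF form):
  ¬d ∨ ¬l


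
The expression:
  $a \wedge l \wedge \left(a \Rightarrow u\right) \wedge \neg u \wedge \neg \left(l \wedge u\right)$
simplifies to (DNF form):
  $\text{False}$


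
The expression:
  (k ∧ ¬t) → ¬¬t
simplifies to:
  t ∨ ¬k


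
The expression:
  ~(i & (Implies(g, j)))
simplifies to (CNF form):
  (g | ~i) & (~i | ~j)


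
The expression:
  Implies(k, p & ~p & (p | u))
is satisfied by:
  {k: False}


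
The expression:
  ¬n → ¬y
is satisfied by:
  {n: True, y: False}
  {y: False, n: False}
  {y: True, n: True}


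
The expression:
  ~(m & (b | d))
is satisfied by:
  {b: False, m: False, d: False}
  {d: True, b: False, m: False}
  {b: True, d: False, m: False}
  {d: True, b: True, m: False}
  {m: True, d: False, b: False}


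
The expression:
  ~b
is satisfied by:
  {b: False}


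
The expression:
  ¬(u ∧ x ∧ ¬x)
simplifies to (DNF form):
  True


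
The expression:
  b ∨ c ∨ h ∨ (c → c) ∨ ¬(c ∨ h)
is always true.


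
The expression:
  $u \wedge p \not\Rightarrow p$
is never true.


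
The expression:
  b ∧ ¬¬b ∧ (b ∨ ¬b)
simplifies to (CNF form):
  b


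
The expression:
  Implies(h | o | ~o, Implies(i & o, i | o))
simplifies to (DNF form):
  True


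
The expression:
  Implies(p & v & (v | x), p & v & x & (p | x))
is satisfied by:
  {x: True, p: False, v: False}
  {p: False, v: False, x: False}
  {x: True, v: True, p: False}
  {v: True, p: False, x: False}
  {x: True, p: True, v: False}
  {p: True, x: False, v: False}
  {x: True, v: True, p: True}


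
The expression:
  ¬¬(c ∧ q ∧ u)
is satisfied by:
  {c: True, u: True, q: True}


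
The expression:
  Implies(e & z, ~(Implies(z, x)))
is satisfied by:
  {e: False, z: False, x: False}
  {x: True, e: False, z: False}
  {z: True, e: False, x: False}
  {x: True, z: True, e: False}
  {e: True, x: False, z: False}
  {x: True, e: True, z: False}
  {z: True, e: True, x: False}


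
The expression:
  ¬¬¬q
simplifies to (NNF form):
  ¬q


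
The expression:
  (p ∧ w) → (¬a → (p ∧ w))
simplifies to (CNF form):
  True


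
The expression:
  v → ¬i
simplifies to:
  ¬i ∨ ¬v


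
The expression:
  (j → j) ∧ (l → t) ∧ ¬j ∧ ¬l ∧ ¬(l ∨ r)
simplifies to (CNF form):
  ¬j ∧ ¬l ∧ ¬r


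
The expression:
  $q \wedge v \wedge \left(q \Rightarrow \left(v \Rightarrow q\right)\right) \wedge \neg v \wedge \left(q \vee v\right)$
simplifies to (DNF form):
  $\text{False}$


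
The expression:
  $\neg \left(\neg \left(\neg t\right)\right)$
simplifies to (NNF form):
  $\neg t$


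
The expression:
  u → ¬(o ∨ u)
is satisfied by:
  {u: False}


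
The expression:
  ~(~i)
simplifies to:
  i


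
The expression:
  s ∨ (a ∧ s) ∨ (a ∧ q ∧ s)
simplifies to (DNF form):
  s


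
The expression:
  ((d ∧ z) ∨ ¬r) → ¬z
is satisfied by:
  {r: True, d: False, z: False}
  {d: False, z: False, r: False}
  {r: True, d: True, z: False}
  {d: True, r: False, z: False}
  {z: True, r: True, d: False}


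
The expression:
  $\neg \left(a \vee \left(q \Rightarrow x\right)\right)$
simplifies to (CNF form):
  $q \wedge \neg a \wedge \neg x$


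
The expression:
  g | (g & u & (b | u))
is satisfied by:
  {g: True}


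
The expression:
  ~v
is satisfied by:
  {v: False}


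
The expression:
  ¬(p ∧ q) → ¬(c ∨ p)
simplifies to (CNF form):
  (p ∨ ¬c) ∧ (p ∨ ¬p) ∧ (q ∨ ¬c) ∧ (q ∨ ¬p)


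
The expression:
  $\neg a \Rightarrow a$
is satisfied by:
  {a: True}


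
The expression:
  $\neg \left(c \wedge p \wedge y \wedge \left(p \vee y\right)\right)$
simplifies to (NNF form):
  $\neg c \vee \neg p \vee \neg y$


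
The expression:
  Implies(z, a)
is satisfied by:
  {a: True, z: False}
  {z: False, a: False}
  {z: True, a: True}


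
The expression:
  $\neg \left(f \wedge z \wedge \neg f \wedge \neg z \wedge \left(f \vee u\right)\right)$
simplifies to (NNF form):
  $\text{True}$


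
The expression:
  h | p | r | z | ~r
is always true.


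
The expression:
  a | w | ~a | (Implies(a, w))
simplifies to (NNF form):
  True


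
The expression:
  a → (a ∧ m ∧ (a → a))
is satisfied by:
  {m: True, a: False}
  {a: False, m: False}
  {a: True, m: True}


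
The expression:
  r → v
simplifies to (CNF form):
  v ∨ ¬r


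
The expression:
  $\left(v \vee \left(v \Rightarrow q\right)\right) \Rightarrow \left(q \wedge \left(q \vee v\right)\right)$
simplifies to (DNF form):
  $q$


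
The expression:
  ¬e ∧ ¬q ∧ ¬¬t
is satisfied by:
  {t: True, q: False, e: False}


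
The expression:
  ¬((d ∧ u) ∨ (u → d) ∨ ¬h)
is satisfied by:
  {h: True, u: True, d: False}


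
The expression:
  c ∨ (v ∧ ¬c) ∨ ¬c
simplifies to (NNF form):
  True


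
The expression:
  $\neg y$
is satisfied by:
  {y: False}


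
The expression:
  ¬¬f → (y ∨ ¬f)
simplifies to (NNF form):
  y ∨ ¬f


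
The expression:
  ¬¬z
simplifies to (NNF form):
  z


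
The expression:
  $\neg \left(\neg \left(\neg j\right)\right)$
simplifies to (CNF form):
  $\neg j$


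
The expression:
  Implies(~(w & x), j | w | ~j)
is always true.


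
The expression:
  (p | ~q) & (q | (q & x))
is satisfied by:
  {p: True, q: True}


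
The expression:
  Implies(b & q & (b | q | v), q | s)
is always true.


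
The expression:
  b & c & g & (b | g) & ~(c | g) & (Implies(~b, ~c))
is never true.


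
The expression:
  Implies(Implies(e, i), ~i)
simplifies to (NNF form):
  ~i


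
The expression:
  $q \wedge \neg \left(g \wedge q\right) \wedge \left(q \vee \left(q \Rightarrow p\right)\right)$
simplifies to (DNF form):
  $q \wedge \neg g$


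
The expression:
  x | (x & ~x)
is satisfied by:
  {x: True}


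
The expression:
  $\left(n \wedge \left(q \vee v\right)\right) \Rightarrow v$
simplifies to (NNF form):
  $v \vee \neg n \vee \neg q$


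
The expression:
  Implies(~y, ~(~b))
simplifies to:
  b | y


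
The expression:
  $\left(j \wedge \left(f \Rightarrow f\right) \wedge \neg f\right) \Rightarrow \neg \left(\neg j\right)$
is always true.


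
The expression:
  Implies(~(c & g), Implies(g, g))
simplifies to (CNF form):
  True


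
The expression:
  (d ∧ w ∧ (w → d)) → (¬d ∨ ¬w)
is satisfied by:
  {w: False, d: False}
  {d: True, w: False}
  {w: True, d: False}


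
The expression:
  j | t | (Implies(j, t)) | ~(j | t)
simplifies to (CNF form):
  True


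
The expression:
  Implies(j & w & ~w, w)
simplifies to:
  True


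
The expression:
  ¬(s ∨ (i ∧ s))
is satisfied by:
  {s: False}


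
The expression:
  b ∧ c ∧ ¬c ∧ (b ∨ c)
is never true.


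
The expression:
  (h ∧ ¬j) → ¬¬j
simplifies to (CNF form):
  j ∨ ¬h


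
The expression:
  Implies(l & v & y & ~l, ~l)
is always true.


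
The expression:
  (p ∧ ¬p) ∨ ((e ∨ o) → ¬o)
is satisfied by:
  {o: False}


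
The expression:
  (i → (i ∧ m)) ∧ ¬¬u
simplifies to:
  u ∧ (m ∨ ¬i)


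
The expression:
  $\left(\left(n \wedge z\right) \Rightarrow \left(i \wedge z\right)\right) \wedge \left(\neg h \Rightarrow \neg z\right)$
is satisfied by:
  {h: True, i: True, n: False, z: False}
  {h: True, i: False, n: False, z: False}
  {h: True, n: True, i: True, z: False}
  {h: True, n: True, i: False, z: False}
  {i: True, h: False, n: False, z: False}
  {i: False, h: False, n: False, z: False}
  {n: True, i: True, h: False, z: False}
  {n: True, i: False, h: False, z: False}
  {z: True, h: True, i: True, n: False}
  {z: True, h: True, i: False, n: False}
  {z: True, h: True, n: True, i: True}


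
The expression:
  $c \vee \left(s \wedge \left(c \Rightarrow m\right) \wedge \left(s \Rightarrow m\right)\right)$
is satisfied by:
  {c: True, s: True, m: True}
  {c: True, s: True, m: False}
  {c: True, m: True, s: False}
  {c: True, m: False, s: False}
  {s: True, m: True, c: False}


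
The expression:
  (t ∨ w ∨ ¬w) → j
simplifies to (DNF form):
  j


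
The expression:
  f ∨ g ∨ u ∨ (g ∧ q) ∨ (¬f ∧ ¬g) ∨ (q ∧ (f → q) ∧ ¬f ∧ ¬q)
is always true.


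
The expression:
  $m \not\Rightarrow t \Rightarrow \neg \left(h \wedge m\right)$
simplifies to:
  $t \vee \neg h \vee \neg m$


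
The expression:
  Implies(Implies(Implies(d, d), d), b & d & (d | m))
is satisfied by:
  {b: True, d: False}
  {d: False, b: False}
  {d: True, b: True}


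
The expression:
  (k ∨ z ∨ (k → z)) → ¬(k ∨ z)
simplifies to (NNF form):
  ¬k ∧ ¬z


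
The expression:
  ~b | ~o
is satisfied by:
  {o: False, b: False}
  {b: True, o: False}
  {o: True, b: False}


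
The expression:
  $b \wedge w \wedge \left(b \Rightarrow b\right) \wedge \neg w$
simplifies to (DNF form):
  $\text{False}$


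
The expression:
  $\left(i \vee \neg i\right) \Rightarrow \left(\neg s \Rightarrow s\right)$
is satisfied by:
  {s: True}


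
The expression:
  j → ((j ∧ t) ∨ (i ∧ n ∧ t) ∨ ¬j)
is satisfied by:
  {t: True, j: False}
  {j: False, t: False}
  {j: True, t: True}


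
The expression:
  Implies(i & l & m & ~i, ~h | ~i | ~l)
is always true.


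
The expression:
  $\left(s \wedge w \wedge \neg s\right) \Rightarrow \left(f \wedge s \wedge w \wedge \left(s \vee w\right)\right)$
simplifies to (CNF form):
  $\text{True}$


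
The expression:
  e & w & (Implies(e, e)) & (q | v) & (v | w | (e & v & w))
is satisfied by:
  {q: True, v: True, e: True, w: True}
  {q: True, e: True, w: True, v: False}
  {v: True, e: True, w: True, q: False}


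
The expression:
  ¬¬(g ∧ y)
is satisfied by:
  {g: True, y: True}


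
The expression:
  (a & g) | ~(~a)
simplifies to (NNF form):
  a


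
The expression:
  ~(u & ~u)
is always true.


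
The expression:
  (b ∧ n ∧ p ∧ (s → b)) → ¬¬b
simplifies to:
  True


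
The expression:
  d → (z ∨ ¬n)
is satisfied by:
  {z: True, n: False, d: False}
  {z: False, n: False, d: False}
  {d: True, z: True, n: False}
  {d: True, z: False, n: False}
  {n: True, z: True, d: False}
  {n: True, z: False, d: False}
  {n: True, d: True, z: True}


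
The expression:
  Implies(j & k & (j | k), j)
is always true.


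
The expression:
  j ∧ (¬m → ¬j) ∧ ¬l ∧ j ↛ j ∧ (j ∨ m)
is never true.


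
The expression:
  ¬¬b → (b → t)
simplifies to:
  t ∨ ¬b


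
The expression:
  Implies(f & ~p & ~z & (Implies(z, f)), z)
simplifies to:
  p | z | ~f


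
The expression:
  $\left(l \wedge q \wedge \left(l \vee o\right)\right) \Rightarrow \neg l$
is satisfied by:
  {l: False, q: False}
  {q: True, l: False}
  {l: True, q: False}


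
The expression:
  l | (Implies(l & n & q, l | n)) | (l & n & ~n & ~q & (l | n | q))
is always true.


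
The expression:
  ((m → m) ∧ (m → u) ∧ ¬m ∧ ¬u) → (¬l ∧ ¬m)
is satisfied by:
  {m: True, u: True, l: False}
  {m: True, l: False, u: False}
  {u: True, l: False, m: False}
  {u: False, l: False, m: False}
  {m: True, u: True, l: True}
  {m: True, l: True, u: False}
  {u: True, l: True, m: False}


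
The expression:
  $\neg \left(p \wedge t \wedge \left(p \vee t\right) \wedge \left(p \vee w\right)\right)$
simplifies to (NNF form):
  $\neg p \vee \neg t$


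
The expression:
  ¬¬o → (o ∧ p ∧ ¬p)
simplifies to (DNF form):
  ¬o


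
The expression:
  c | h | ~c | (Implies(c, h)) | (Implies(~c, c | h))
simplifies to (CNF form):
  True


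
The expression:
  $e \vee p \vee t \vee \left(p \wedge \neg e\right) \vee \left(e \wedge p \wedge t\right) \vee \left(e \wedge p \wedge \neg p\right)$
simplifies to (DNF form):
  $e \vee p \vee t$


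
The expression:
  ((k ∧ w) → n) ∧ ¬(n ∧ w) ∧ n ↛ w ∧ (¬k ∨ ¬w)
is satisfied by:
  {n: True, w: False}


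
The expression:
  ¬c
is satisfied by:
  {c: False}


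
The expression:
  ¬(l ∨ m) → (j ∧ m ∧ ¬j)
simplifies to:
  l ∨ m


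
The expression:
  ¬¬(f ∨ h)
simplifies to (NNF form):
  f ∨ h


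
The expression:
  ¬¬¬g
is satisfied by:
  {g: False}


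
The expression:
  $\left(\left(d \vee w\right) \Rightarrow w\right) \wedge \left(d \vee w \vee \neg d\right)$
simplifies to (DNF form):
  $w \vee \neg d$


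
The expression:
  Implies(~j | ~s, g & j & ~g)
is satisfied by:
  {j: True, s: True}


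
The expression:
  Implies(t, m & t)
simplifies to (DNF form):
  m | ~t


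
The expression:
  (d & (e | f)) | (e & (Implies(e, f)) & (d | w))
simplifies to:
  (d | e) & (d | f) & (d | w) & (e | f)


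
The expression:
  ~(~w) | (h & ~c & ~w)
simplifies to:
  w | (h & ~c)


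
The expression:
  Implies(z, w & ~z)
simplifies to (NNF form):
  ~z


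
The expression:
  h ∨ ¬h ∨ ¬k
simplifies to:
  True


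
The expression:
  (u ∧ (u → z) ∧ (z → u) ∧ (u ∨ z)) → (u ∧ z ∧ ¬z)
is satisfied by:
  {u: False, z: False}
  {z: True, u: False}
  {u: True, z: False}


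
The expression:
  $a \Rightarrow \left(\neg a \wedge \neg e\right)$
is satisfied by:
  {a: False}


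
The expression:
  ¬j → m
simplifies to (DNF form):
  j ∨ m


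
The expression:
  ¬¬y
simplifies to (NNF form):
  y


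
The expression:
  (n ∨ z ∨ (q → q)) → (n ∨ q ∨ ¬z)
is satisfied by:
  {n: True, q: True, z: False}
  {n: True, z: False, q: False}
  {q: True, z: False, n: False}
  {q: False, z: False, n: False}
  {n: True, q: True, z: True}
  {n: True, z: True, q: False}
  {q: True, z: True, n: False}


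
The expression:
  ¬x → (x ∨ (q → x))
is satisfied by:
  {x: True, q: False}
  {q: False, x: False}
  {q: True, x: True}


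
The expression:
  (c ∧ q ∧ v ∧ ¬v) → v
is always true.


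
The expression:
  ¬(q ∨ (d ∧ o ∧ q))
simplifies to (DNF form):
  ¬q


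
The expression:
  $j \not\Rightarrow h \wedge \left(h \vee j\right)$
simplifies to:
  $j \wedge \neg h$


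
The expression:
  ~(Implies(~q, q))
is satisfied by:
  {q: False}


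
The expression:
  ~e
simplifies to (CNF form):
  ~e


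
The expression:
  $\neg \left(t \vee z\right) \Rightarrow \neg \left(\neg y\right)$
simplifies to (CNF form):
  $t \vee y \vee z$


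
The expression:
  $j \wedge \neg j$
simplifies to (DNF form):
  $\text{False}$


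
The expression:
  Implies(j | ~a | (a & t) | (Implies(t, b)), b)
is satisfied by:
  {b: True}


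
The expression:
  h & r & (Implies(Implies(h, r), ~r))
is never true.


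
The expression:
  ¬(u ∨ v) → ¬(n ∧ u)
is always true.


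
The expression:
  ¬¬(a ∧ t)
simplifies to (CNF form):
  a ∧ t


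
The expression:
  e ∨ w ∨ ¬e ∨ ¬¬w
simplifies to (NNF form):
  True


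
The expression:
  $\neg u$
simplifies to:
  $\neg u$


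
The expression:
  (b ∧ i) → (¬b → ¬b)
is always true.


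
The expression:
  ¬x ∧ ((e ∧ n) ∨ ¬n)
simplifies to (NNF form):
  ¬x ∧ (e ∨ ¬n)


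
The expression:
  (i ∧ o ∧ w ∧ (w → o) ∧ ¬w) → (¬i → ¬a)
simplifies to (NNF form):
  True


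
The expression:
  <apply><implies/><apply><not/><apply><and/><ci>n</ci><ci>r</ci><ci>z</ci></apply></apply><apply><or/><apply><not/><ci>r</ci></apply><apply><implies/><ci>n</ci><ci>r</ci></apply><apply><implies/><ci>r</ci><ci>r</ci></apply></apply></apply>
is always true.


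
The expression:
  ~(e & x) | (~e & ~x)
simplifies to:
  ~e | ~x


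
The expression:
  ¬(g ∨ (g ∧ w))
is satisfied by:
  {g: False}


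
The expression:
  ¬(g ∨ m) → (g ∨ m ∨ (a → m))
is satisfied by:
  {m: True, g: True, a: False}
  {m: True, g: False, a: False}
  {g: True, m: False, a: False}
  {m: False, g: False, a: False}
  {a: True, m: True, g: True}
  {a: True, m: True, g: False}
  {a: True, g: True, m: False}


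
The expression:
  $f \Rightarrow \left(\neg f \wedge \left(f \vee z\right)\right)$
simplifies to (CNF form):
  $\neg f$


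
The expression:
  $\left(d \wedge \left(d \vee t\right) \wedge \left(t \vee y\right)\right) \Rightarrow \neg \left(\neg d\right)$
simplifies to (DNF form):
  $\text{True}$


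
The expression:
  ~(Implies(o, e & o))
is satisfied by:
  {o: True, e: False}


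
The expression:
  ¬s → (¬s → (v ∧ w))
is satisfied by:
  {v: True, s: True, w: True}
  {v: True, s: True, w: False}
  {s: True, w: True, v: False}
  {s: True, w: False, v: False}
  {v: True, w: True, s: False}


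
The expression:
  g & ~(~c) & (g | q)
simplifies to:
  c & g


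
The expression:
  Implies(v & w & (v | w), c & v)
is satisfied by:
  {c: True, w: False, v: False}
  {w: False, v: False, c: False}
  {c: True, v: True, w: False}
  {v: True, w: False, c: False}
  {c: True, w: True, v: False}
  {w: True, c: False, v: False}
  {c: True, v: True, w: True}


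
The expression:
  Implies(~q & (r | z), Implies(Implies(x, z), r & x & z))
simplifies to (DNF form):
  q | (r & x) | (~r & ~z)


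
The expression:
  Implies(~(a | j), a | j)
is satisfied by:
  {a: True, j: True}
  {a: True, j: False}
  {j: True, a: False}


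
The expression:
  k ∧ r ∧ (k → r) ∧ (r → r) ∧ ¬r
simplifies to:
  False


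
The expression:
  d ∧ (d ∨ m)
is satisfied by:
  {d: True}


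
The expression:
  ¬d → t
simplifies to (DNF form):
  d ∨ t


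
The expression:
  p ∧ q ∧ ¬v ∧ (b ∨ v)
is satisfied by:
  {p: True, b: True, q: True, v: False}


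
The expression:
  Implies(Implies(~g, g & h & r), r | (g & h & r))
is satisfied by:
  {r: True, g: False}
  {g: False, r: False}
  {g: True, r: True}


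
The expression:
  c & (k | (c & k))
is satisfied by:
  {c: True, k: True}


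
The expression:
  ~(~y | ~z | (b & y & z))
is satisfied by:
  {z: True, y: True, b: False}


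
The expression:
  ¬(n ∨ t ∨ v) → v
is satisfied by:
  {n: True, t: True, v: True}
  {n: True, t: True, v: False}
  {n: True, v: True, t: False}
  {n: True, v: False, t: False}
  {t: True, v: True, n: False}
  {t: True, v: False, n: False}
  {v: True, t: False, n: False}


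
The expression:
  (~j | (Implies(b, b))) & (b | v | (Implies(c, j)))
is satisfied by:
  {b: True, v: True, j: True, c: False}
  {b: True, v: True, j: False, c: False}
  {b: True, j: True, c: False, v: False}
  {b: True, j: False, c: False, v: False}
  {v: True, j: True, c: False, b: False}
  {v: True, j: False, c: False, b: False}
  {j: True, v: False, c: False, b: False}
  {j: False, v: False, c: False, b: False}
  {b: True, v: True, c: True, j: True}
  {b: True, v: True, c: True, j: False}
  {b: True, c: True, j: True, v: False}
  {b: True, c: True, j: False, v: False}
  {c: True, v: True, j: True, b: False}
  {c: True, v: True, j: False, b: False}
  {c: True, j: True, v: False, b: False}


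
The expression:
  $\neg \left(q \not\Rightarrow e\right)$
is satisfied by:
  {e: True, q: False}
  {q: False, e: False}
  {q: True, e: True}


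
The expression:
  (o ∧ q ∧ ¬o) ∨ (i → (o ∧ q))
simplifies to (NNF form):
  (o ∧ q) ∨ ¬i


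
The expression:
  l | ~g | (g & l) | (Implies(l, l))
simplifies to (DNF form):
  True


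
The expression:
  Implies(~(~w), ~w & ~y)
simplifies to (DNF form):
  ~w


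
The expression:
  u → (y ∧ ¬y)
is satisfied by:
  {u: False}


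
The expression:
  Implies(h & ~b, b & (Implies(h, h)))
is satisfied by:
  {b: True, h: False}
  {h: False, b: False}
  {h: True, b: True}


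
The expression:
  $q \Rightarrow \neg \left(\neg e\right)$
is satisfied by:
  {e: True, q: False}
  {q: False, e: False}
  {q: True, e: True}


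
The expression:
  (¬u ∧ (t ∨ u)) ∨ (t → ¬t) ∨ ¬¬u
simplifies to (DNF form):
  True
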